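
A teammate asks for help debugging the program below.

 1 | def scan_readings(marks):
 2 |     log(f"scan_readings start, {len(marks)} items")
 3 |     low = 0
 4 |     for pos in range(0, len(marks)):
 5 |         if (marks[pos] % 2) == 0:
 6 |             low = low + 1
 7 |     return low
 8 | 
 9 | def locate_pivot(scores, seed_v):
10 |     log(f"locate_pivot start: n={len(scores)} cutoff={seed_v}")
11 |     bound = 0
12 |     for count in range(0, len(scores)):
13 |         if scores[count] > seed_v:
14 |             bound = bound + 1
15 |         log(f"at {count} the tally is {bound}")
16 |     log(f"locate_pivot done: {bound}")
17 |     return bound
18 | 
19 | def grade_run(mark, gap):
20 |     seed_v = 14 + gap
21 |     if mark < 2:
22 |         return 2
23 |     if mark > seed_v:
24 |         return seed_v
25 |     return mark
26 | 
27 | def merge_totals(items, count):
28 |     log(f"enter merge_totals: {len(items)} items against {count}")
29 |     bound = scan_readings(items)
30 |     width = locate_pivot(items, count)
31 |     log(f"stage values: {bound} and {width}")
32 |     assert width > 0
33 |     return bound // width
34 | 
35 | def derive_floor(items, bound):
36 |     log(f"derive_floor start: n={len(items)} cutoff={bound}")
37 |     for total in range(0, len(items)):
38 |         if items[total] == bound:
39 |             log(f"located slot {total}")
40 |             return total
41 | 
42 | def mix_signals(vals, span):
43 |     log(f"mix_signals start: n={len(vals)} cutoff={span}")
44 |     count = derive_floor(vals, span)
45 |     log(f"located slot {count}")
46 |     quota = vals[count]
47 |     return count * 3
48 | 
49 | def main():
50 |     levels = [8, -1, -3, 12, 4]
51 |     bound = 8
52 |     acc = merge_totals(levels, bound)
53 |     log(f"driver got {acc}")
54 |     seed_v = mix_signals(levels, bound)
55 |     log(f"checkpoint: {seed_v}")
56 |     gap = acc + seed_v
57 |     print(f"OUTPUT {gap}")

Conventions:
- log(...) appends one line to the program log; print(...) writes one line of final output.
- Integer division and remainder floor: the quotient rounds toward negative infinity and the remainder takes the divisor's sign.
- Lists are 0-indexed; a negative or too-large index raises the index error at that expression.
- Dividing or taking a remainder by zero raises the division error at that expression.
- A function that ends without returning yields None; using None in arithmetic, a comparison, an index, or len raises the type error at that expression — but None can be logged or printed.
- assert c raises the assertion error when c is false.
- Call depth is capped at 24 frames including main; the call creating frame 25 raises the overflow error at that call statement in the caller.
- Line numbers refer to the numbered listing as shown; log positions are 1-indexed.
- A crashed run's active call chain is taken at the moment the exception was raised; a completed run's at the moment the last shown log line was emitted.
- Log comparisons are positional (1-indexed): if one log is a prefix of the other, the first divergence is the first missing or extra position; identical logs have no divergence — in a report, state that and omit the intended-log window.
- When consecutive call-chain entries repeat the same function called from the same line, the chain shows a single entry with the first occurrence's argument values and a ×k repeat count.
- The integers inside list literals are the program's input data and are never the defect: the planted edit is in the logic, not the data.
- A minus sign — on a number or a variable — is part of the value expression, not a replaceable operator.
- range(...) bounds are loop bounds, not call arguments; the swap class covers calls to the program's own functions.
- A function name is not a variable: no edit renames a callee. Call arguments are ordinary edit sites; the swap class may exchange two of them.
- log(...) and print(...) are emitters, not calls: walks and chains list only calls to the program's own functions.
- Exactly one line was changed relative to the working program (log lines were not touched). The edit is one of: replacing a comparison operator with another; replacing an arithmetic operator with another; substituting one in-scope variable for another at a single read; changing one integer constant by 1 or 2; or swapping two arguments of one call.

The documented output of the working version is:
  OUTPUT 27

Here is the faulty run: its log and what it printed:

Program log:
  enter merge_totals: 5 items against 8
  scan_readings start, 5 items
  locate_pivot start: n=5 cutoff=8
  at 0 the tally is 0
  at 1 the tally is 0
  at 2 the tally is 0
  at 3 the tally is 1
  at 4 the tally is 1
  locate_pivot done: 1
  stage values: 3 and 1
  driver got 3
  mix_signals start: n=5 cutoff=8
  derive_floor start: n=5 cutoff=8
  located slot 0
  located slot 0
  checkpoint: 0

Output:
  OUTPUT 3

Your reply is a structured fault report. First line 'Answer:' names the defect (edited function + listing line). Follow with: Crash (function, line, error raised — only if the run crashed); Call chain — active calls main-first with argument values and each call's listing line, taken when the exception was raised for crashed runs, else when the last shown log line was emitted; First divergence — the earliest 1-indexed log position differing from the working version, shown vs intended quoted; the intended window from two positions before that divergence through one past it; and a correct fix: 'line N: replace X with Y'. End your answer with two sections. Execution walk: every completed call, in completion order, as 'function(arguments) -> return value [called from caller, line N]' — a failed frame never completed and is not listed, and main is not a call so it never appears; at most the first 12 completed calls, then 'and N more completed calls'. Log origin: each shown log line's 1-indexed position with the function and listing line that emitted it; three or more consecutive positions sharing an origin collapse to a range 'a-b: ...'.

Answer: the defect is in mix_signals at line 47.
Core observation: The log first diverges at position 16: the faulty run prints 'checkpoint: 0' where the working version prints 'checkpoint: 24'.
Call chain: main.
First divergence: position 16; shown 'checkpoint: 0' vs intended 'checkpoint: 24'.
Intended log window:
  14: located slot 0
  15: located slot 0
  16: checkpoint: 24
Execution walk:
  scan_readings([8, -1, -3, 12, 4]) -> 3  [called from merge_totals, line 29]
  locate_pivot([8, -1, -3, 12, 4], 8) -> 1  [called from merge_totals, line 30]
  merge_totals([8, -1, -3, 12, 4], 8) -> 3  [called from main, line 52]
  derive_floor([8, -1, -3, 12, 4], 8) -> 0  [called from mix_signals, line 44]
  mix_signals([8, -1, -3, 12, 4], 8) -> 0  [called from main, line 54]
Origin of each log line:
  1: logged in merge_totals at line 28
  2: logged in scan_readings at line 2
  3: logged in locate_pivot at line 10
  4-8: logged in locate_pivot at line 15
  9: logged in locate_pivot at line 16
  10: logged in merge_totals at line 31
  11: logged in main at line 53
  12: logged in mix_signals at line 43
  13: logged in derive_floor at line 36
  14: logged in derive_floor at line 39
  15: logged in mix_signals at line 45
  16: logged in main at line 55
A correct fix: line 47: replace `count` with `quota`.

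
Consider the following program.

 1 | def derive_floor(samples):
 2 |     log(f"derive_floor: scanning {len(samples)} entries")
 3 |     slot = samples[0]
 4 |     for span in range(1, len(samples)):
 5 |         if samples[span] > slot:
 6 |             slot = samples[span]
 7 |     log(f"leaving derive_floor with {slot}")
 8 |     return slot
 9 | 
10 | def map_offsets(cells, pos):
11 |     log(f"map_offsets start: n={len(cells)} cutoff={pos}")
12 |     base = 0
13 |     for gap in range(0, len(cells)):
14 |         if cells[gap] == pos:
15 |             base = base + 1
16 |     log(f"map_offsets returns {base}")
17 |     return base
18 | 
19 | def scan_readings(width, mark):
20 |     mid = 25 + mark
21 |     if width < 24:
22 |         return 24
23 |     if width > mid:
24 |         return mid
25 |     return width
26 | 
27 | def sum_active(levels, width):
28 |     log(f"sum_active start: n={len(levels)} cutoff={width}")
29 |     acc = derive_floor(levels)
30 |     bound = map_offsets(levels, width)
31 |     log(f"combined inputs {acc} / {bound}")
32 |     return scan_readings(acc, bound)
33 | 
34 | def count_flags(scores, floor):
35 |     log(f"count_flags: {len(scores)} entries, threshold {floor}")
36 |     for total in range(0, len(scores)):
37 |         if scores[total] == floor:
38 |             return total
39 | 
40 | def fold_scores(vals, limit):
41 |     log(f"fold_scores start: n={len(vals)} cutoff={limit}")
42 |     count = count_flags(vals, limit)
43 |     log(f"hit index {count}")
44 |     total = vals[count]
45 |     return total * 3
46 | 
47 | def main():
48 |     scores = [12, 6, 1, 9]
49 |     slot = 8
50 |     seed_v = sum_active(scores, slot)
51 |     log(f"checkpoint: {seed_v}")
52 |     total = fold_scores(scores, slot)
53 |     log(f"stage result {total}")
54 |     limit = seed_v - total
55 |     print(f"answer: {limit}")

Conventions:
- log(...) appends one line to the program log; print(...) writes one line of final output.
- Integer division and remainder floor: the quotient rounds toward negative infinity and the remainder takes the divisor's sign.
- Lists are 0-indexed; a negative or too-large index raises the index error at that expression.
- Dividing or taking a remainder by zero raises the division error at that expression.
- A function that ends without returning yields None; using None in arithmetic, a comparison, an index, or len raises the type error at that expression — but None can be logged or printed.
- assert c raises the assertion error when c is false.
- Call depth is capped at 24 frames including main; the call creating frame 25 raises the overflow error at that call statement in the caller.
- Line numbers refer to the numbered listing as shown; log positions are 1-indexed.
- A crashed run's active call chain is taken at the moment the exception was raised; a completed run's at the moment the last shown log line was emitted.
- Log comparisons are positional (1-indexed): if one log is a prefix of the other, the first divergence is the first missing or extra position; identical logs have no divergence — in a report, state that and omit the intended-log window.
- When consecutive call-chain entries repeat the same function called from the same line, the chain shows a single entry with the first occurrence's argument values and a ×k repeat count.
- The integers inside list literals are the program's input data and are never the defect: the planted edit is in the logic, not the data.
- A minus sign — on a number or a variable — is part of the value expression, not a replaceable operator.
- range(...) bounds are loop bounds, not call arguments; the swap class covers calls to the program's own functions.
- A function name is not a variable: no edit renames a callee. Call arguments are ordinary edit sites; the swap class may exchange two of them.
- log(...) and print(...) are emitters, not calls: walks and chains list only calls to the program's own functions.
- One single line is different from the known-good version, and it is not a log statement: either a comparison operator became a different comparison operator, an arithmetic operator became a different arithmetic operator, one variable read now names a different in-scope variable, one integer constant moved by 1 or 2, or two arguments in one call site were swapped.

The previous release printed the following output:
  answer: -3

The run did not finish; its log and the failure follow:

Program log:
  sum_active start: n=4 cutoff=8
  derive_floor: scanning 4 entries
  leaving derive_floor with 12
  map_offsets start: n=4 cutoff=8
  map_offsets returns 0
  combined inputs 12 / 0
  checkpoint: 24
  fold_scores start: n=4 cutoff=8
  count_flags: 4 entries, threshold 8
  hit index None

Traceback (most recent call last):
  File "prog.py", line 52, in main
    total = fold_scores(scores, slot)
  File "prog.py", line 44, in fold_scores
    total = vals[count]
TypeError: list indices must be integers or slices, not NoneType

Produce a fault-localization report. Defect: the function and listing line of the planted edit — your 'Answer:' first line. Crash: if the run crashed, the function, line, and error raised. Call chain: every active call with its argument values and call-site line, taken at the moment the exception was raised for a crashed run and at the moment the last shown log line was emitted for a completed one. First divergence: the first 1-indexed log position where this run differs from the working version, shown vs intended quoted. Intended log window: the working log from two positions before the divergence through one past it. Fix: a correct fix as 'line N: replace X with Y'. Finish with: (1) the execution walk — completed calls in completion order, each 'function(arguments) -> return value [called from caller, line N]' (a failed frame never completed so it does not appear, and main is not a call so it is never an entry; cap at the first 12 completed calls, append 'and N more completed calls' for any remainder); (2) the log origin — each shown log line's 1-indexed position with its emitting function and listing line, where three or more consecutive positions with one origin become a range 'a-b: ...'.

Answer: the defect is in main at line 49.
Key observation: The earliest visible damage is log position 1 — 'sum_active start: n=4 cutoff=8' rather than the intended 'sum_active start: n=4 cutoff=9'.
Crash: fold_scores, line 44, TypeError.
Call chain: main -> fold_scores([12, 6, 1, 9], 8) (called at line 52).
First divergence: at position 1 the run shows 'sum_active start: n=4 cutoff=8' where the working version logs 'sum_active start: n=4 cutoff=9'.
Intended log window:
  1: sum_active start: n=4 cutoff=9
  2: derive_floor: scanning 4 entries
Execution walk:
  derive_floor([12, 6, 1, 9]) -> 12  [called from sum_active, line 29]
  map_offsets([12, 6, 1, 9], 8) -> 0  [called from sum_active, line 30]
  scan_readings(12, 0) -> 24  [called from sum_active, line 32]
  sum_active([12, 6, 1, 9], 8) -> 24  [called from main, line 50]
  count_flags([12, 6, 1, 9], 8) -> None  [called from fold_scores, line 42]
Log origins:
  1: from sum_active, line 28
  2: from derive_floor, line 2
  3: from derive_floor, line 7
  4: from map_offsets, line 11
  5: from map_offsets, line 16
  6: from sum_active, line 31
  7: from main, line 51
  8: from fold_scores, line 41
  9: from count_flags, line 35
  10: from fold_scores, line 43
A correct fix: line 49: replace `8` with `9`.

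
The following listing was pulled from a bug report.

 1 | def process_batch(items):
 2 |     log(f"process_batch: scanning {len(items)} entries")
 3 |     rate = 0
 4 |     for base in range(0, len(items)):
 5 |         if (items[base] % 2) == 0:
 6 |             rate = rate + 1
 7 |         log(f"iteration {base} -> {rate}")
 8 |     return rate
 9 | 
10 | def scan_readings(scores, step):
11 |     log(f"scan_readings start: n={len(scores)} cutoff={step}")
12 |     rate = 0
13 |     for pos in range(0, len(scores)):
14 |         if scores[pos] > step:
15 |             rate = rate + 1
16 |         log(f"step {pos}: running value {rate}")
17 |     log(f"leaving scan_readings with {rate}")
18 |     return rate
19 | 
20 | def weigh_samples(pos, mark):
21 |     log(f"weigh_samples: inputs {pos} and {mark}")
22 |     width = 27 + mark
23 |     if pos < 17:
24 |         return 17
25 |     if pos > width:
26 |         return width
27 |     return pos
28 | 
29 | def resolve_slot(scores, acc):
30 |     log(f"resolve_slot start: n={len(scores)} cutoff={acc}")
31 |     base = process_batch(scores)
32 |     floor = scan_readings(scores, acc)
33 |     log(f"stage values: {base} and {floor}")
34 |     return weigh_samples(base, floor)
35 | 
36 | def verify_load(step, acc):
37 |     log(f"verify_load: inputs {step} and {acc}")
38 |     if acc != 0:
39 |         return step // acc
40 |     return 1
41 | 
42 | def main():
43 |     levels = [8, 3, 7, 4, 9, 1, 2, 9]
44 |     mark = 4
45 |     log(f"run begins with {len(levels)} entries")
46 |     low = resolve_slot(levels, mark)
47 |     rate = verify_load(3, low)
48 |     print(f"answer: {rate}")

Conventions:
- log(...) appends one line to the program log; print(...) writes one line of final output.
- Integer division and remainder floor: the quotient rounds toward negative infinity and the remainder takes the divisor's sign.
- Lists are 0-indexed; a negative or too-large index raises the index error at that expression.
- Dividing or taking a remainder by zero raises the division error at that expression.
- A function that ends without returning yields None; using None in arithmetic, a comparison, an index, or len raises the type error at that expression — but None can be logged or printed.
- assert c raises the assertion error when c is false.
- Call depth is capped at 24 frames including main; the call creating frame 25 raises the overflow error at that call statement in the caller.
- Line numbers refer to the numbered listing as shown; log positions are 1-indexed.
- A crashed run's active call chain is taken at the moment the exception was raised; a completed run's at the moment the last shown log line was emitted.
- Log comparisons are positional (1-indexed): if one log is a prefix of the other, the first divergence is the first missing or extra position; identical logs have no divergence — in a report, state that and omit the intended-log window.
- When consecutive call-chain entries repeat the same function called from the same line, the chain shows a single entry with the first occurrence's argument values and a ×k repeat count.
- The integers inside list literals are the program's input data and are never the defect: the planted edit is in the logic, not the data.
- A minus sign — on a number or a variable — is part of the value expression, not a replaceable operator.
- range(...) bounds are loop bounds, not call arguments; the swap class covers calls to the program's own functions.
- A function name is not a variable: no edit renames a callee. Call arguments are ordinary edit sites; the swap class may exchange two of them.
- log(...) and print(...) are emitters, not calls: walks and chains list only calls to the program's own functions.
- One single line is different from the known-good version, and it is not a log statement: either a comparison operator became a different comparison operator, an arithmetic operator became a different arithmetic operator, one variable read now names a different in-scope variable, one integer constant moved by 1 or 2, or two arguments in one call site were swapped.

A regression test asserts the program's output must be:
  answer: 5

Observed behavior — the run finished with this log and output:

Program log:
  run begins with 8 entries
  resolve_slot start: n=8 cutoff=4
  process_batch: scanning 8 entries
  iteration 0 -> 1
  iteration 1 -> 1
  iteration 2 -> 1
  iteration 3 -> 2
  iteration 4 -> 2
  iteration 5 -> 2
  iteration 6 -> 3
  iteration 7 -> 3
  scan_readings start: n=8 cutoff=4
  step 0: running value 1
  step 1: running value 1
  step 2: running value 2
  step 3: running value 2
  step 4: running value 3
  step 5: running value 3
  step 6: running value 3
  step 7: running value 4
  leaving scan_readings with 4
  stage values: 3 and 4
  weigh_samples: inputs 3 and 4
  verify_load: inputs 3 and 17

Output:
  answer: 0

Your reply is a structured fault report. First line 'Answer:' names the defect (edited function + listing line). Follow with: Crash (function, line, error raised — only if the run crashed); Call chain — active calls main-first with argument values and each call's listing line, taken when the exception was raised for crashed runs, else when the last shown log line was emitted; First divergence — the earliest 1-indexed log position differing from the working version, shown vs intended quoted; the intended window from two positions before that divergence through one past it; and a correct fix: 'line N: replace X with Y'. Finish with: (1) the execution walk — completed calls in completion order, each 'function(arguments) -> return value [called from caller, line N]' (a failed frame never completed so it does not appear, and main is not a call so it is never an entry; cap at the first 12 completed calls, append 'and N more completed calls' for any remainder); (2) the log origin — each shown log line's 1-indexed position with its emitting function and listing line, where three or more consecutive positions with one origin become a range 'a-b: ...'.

Answer: the defect is in main at line 47.
Key observation: Position 24 is the first bad log line: 'verify_load: inputs 3 and 17' should read 'verify_load: inputs 17 and 3'.
Call chain: main -> verify_load(3, 17) (called at line 47).
First divergence: position 24 — the shown line 'verify_load: inputs 3 and 17' should read 'verify_load: inputs 17 and 3'.
Intended log window:
  22: stage values: 3 and 4
  23: weigh_samples: inputs 3 and 4
  24: verify_load: inputs 17 and 3
Execution walk:
  process_batch([8, 3, 7, 4, 9, 1, 2, 9]) -> 3  [called from resolve_slot, line 31]
  scan_readings([8, 3, 7, 4, 9, 1, 2, 9], 4) -> 4  [called from resolve_slot, line 32]
  weigh_samples(3, 4) -> 17  [called from resolve_slot, line 34]
  resolve_slot([8, 3, 7, 4, 9, 1, 2, 9], 4) -> 17  [called from main, line 46]
  verify_load(3, 17) -> 0  [called from main, line 47]
Log origins:
  1: logged in main at line 45
  2: logged in resolve_slot at line 30
  3: logged in process_batch at line 2
  4-11: logged in process_batch at line 7
  12: logged in scan_readings at line 11
  13-20: logged in scan_readings at line 16
  21: logged in scan_readings at line 17
  22: logged in resolve_slot at line 33
  23: logged in weigh_samples at line 21
  24: logged in verify_load at line 37
A correct fix: line 47: replace `verify_load(3, low)` with `verify_load(low, 3)`.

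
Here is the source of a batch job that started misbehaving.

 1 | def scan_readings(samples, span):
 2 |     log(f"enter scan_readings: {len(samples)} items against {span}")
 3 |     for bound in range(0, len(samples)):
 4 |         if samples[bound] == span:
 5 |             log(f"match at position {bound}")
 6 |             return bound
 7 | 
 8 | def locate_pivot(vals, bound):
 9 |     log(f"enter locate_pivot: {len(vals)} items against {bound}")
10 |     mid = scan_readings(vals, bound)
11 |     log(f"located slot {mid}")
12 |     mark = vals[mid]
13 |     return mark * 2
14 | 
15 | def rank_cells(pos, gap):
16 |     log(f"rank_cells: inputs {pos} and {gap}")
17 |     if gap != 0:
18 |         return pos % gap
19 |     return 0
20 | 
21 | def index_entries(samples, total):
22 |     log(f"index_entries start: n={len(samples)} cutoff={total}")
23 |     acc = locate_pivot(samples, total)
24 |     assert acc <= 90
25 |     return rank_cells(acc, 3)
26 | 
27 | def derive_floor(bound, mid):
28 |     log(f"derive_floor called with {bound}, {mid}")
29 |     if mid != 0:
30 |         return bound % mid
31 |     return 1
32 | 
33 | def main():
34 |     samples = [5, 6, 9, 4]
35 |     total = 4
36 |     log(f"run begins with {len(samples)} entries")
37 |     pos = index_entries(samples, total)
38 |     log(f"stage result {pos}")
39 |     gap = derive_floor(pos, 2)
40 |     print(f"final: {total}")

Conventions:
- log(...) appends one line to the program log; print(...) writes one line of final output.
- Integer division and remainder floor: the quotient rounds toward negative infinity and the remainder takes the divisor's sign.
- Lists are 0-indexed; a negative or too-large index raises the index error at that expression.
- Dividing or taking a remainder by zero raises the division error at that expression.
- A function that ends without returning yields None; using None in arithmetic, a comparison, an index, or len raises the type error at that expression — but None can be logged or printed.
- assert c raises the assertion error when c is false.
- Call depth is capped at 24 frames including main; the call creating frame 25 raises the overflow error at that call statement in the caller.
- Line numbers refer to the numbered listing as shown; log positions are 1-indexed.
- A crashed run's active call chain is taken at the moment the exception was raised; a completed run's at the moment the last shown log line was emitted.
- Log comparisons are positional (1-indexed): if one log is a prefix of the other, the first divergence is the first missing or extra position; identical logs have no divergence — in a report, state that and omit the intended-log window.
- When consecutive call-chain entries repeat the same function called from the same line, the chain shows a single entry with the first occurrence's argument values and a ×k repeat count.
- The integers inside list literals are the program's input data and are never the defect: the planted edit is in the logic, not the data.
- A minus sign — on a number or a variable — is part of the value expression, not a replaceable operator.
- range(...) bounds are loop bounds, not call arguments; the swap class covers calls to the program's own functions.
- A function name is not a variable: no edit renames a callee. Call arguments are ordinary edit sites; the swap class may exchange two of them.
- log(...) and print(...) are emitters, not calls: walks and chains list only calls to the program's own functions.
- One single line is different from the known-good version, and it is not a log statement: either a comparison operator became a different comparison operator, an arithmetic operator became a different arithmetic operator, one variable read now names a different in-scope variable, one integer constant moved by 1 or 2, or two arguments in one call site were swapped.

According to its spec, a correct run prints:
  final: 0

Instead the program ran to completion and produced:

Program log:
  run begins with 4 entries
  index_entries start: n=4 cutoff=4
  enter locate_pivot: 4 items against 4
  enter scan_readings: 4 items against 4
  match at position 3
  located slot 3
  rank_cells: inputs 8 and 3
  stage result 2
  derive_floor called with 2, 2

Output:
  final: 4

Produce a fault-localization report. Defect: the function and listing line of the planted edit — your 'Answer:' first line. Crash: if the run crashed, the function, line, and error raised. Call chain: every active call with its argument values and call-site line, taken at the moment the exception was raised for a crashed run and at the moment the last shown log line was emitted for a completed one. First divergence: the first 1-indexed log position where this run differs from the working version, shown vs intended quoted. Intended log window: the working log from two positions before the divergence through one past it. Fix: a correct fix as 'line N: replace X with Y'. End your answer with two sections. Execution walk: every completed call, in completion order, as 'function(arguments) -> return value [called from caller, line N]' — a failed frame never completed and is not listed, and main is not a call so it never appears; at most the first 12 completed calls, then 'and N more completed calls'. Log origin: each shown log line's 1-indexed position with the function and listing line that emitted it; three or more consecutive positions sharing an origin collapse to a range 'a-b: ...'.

Answer: the defect is in main at line 40.
The tell: The two runs log identically and part ways only at the printed values.
Call chain: main -> derive_floor(2, 2) (called at line 39).
First divergence: none; the two logs match at every position.
Execution walk:
  scan_readings([5, 6, 9, 4], 4) -> 3  [called from locate_pivot, line 10]
  locate_pivot([5, 6, 9, 4], 4) -> 8  [called from index_entries, line 23]
  rank_cells(8, 3) -> 2  [called from index_entries, line 25]
  index_entries([5, 6, 9, 4], 4) -> 2  [called from main, line 37]
  derive_floor(2, 2) -> 0  [called from main, line 39]
Log origin:
  1: emitted by main (line 36)
  2: emitted by index_entries (line 22)
  3: emitted by locate_pivot (line 9)
  4: emitted by scan_readings (line 2)
  5: emitted by scan_readings (line 5)
  6: emitted by locate_pivot (line 11)
  7: emitted by rank_cells (line 16)
  8: emitted by main (line 38)
  9: emitted by derive_floor (line 28)
A correct fix: line 40: replace `total` with `gap`.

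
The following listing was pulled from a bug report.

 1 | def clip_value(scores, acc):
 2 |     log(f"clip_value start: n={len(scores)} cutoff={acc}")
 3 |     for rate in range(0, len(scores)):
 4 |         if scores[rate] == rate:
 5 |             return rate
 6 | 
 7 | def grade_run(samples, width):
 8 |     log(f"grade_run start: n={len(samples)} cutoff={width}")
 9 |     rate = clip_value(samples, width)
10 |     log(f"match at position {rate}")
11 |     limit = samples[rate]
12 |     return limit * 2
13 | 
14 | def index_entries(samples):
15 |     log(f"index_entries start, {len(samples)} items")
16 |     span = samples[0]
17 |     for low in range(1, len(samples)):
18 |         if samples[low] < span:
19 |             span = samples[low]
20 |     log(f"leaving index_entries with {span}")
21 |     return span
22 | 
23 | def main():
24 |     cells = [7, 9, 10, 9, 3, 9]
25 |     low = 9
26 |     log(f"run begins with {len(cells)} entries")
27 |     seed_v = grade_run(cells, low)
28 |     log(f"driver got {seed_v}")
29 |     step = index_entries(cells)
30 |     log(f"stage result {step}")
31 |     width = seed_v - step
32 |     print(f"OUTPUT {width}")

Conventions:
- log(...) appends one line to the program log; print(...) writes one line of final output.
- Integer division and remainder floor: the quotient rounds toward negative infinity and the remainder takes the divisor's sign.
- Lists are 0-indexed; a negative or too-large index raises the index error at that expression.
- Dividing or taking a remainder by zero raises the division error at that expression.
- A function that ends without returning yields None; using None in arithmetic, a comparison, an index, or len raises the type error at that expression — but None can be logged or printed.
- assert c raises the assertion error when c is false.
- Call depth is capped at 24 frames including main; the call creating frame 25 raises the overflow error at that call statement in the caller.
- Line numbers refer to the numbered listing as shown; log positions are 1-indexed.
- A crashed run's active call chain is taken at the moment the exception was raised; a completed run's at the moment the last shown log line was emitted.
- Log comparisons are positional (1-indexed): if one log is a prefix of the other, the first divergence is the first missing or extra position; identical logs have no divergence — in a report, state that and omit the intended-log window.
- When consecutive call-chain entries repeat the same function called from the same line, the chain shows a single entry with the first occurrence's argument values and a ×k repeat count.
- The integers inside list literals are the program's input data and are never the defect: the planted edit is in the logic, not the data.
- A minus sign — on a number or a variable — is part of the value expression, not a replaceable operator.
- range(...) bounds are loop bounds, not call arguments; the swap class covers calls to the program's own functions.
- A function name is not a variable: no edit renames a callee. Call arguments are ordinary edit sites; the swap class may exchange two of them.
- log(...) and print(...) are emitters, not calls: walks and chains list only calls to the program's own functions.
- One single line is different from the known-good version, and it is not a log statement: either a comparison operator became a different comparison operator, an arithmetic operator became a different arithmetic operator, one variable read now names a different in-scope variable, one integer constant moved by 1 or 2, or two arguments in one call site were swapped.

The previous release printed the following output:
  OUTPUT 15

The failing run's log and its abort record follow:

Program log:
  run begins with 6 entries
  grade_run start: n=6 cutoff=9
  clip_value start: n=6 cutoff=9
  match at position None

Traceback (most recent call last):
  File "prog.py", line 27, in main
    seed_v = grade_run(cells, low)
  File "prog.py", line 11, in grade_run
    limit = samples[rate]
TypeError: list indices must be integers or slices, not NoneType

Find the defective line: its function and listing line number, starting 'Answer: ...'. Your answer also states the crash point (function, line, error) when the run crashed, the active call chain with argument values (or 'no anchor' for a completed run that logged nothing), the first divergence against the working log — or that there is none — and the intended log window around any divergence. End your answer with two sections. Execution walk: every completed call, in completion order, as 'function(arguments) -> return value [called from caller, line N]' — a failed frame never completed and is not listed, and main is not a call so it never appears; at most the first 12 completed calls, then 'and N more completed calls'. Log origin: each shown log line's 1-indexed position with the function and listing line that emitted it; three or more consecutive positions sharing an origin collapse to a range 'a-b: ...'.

Answer: the defect is in clip_value at line 4.
Key fact: Everything matches until log position 4, which reads 'match at position None' in place of 'match at position 1'.
Crash: grade_run, line 11, TypeError.
Call chain: main -> grade_run([7, 9, 10, 9, 3, 9], 9) (called at line 27).
First divergence: position 4; shown 'match at position None' vs intended 'match at position 1'.
Intended log window:
  2: grade_run start: n=6 cutoff=9
  3: clip_value start: n=6 cutoff=9
  4: match at position 1
  5: driver got 18
Execution walk:
  clip_value([7, 9, 10, 9, 3, 9], 9) -> None  [called from grade_run, line 9]
Log origin:
  1: logged in main at line 26
  2: logged in grade_run at line 8
  3: logged in clip_value at line 2
  4: logged in grade_run at line 10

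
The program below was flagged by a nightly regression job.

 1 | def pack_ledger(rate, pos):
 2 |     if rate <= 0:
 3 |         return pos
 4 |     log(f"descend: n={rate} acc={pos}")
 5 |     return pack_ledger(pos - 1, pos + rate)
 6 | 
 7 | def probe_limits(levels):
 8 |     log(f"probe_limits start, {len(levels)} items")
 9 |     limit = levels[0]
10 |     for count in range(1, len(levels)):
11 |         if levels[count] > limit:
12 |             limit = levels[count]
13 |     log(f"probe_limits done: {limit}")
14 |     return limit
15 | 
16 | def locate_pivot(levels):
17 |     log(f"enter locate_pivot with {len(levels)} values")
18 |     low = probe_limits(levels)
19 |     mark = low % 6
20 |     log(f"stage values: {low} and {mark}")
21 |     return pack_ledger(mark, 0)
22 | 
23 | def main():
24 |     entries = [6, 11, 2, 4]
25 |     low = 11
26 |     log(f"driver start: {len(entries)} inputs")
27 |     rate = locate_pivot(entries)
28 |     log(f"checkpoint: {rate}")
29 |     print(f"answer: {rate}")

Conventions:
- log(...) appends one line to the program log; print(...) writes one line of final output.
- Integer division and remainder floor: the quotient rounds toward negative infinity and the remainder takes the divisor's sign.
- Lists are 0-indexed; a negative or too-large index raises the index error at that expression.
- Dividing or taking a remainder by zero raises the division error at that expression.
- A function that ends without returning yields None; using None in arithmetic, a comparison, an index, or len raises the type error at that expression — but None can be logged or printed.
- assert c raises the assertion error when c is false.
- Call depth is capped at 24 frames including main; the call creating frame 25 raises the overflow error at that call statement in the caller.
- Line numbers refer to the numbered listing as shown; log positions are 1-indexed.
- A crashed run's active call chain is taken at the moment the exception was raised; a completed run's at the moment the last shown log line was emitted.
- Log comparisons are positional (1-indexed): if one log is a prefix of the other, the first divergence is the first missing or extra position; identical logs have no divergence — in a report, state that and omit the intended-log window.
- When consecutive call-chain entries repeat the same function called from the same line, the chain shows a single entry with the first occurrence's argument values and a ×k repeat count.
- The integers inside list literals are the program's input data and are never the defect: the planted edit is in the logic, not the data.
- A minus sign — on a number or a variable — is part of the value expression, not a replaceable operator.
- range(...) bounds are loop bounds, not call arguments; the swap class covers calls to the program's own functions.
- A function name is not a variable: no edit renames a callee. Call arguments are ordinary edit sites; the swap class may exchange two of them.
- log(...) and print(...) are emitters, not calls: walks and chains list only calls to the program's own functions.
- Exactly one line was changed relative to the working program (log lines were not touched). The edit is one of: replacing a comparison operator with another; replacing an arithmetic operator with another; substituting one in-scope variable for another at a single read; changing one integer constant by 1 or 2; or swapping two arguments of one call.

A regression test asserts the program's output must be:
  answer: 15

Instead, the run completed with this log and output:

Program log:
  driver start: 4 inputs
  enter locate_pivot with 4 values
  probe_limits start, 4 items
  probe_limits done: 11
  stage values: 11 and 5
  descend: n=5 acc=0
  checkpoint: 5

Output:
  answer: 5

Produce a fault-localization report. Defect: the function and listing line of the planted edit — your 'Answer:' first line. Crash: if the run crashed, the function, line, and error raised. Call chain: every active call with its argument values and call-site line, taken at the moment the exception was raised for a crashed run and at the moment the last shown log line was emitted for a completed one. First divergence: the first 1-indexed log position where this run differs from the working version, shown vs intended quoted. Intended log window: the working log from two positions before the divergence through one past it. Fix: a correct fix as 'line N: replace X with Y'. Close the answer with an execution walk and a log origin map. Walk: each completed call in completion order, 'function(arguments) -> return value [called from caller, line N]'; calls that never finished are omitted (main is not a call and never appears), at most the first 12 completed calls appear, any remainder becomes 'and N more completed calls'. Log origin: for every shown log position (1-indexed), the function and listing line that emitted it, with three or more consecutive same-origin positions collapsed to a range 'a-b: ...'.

Answer: the defect is in pack_ledger at line 5.
The tell: The log first diverges at position 7: the faulty run prints 'checkpoint: 5' where the working version prints 'descend: n=4 acc=5'.
Call chain: main.
First divergence: position 7; shown 'checkpoint: 5' vs intended 'descend: n=4 acc=5'.
Intended log window:
  5: stage values: 11 and 5
  6: descend: n=5 acc=0
  7: descend: n=4 acc=5
  8: descend: n=3 acc=9
Execution walk:
  probe_limits([6, 11, 2, 4]) -> 11  [called from locate_pivot, line 18]
  pack_ledger(-1, 5) -> 5  [called from pack_ledger, line 5]
  pack_ledger(5, 0) -> 5  [called from locate_pivot, line 21]
  locate_pivot([6, 11, 2, 4]) -> 5  [called from main, line 27]
Origin of each log line:
  1 — main, line 26
  2 — locate_pivot, line 17
  3 — probe_limits, line 8
  4 — probe_limits, line 13
  5 — locate_pivot, line 20
  6 — pack_ledger, line 4
  7 — main, line 28
A correct fix: line 5: replace `pos - 1` with `rate - 1`.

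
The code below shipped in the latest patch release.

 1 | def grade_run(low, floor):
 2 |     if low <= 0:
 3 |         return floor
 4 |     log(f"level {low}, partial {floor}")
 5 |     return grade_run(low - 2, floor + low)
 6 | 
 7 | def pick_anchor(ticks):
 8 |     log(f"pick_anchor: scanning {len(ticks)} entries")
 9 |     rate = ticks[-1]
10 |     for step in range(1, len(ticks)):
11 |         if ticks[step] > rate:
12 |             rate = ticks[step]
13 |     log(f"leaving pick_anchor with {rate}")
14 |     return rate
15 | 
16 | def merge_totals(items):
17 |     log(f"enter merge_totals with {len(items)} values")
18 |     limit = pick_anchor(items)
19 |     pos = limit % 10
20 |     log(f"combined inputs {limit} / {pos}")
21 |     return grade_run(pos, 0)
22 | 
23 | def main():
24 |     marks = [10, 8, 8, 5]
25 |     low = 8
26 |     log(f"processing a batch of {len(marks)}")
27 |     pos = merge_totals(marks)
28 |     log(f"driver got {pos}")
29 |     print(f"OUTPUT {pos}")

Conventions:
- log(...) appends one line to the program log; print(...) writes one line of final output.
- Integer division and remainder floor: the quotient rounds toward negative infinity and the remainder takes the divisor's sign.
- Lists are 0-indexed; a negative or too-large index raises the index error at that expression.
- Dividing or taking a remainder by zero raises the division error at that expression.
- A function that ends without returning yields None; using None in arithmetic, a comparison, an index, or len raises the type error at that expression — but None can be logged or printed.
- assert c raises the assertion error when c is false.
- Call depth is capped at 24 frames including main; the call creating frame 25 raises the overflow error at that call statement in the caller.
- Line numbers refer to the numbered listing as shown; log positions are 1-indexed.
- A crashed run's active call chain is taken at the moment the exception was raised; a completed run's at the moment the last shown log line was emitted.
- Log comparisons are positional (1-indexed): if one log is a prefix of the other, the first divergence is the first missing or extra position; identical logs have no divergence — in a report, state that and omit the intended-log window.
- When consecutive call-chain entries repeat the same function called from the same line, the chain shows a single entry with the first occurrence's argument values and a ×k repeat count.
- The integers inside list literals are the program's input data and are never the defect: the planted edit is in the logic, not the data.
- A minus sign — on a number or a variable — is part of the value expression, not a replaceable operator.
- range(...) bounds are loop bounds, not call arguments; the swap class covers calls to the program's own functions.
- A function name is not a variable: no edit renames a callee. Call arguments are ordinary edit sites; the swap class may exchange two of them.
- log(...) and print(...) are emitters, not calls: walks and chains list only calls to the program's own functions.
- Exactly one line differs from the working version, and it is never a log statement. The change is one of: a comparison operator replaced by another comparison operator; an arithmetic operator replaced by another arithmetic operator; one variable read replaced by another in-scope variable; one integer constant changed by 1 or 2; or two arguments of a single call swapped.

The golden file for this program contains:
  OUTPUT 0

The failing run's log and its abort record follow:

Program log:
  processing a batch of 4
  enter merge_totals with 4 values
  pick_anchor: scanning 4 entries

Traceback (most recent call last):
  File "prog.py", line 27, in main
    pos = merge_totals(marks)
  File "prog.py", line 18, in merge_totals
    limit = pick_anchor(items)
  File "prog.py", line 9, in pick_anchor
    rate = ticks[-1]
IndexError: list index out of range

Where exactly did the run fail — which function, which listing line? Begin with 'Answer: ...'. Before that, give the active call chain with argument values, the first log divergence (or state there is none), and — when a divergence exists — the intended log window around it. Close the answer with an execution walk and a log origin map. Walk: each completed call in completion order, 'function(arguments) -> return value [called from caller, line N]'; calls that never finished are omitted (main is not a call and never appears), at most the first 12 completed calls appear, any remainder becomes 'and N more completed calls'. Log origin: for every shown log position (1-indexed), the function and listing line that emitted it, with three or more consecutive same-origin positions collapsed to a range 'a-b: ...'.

Answer: the error was raised in pick_anchor, line 9.
Key fact: The faulty run's log stops after 3 lines; the working version's next line would be 'leaving pick_anchor with 10'.
Call chain: main -> merge_totals([10, 8, 8, 5]) (called at line 27) -> pick_anchor([10, 8, 8, 5]) (called at line 18).
First divergence: position 4 (shown log ended at 3 lines; the working version continues: 'leaving pick_anchor with 10').
Intended log window:
  2: enter merge_totals with 4 values
  3: pick_anchor: scanning 4 entries
  4: leaving pick_anchor with 10
  5: combined inputs 10 / 0
Execution walk:
  (no call completed)
Log line origins:
  1 — main, line 26
  2 — merge_totals, line 17
  3 — pick_anchor, line 8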